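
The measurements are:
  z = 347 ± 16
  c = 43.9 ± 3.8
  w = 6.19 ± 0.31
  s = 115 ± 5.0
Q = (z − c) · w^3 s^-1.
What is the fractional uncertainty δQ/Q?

0.166

Let u = z − c = 303. δu = √(δz² + δc²) = √(256 + 14.4) = 16.4, so δu/u = 0.0543.
Q is then a monomial in u, w, s:
δQ/Q = √((δu/u)² + (3·δw/w)² + (-1·δs/s)²) = √(0.00294 + 0.0226 + 0.00189) = 0.166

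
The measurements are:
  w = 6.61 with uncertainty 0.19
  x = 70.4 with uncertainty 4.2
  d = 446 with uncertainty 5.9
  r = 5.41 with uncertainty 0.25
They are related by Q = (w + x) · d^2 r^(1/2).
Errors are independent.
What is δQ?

2.31e+06

Let u = w + x = 77.0. δu = √(δw² + δx²) = √(0.0361 + 17.6) = 4.20, so δu/u = 0.0546.
Q is then a monomial in u, d, r:
δQ/Q = √((δu/u)² + (2·δd/d)² + (½·δr/r)²) = √(0.00298 + 0.000700 + 0.000534) = 0.0649
Q = 3.56e+07, so δQ = 0.0649 × 3.56e+07 = 2.31e+06.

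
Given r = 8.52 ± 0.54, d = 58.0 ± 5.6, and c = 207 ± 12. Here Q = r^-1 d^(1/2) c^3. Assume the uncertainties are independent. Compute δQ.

1.52e+06

Since Q is a product/quotient, work with relative uncertainties:
  (-1·δr/r)² = (-1×0.0634)² = 0.00402;  (½·δd/d)² = (0.5×0.0966)² = 0.00233;  (3·δc/c)² = (3×0.0580)² = 0.0302
δQ/Q = √(0.0366) = 0.191
Q = 7.93e+06, so δQ = 0.191 × 7.93e+06 = 1.52e+06.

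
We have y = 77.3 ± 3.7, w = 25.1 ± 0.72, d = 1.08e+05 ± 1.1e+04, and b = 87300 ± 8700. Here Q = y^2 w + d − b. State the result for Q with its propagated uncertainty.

(1.71 ± 0.205) × 10^5

Let p = y^2·w = 1.5e+05. δp/p = √((2·δy/y)² + (1·δw/w)²) = √(0.00916 + 0.000823) = 0.0999, so δp = 15000.
Q = p + d − b: δQ = √(δp² + δd² + δb²) = √(2.25e+08 + 1.21e+08 + 7.57e+07) = 20500
Q = 1.71e+05.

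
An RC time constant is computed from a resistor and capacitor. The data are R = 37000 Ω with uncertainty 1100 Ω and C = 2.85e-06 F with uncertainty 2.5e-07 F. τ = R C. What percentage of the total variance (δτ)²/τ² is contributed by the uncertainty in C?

89.7%

(δτ/τ)² = (1·δR/R)² + (1·δC/C)²
  R term: (1×0.0297)² = 0.000884
  C term: (1×0.0877)² = 0.00769
Total = 0.00858. Share from C = 0.00769/0.00858 = 0.897.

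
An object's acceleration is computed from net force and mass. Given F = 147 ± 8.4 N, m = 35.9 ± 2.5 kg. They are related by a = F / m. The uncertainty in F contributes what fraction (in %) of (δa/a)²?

40.2%

(δa/a)² = (1·δF/F)² + (-1·δm/m)²
  F term: (1×0.0571)² = 0.00327
  m term: (-1×0.0696)² = 0.00485
Total = 0.00811. Share from F = 0.00327/0.00811 = 0.402.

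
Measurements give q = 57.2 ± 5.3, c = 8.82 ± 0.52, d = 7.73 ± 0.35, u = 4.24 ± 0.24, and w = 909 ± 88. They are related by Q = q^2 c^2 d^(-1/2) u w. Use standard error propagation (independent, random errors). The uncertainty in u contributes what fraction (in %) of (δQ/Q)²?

5.22%

(δQ/Q)² = (2·δq/q)² + (2·δc/c)² + (−½·δd/d)² + (1·δu/u)² + (1·δw/w)²
  q term: (2×0.0927)² = 0.0343
  c term: (2×0.0590)² = 0.0139
  d term: (-0.5×0.0453)² = 0.000513
  u term: (1×0.0566)² = 0.00320
  w term: (1×0.0968)² = 0.00937
Total = 0.0613. Share from u = 0.00320/0.0613 = 0.0522.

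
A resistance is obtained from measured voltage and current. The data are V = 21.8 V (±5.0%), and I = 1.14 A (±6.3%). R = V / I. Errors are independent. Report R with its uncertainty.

19.1 ± 1.54 Ω

Products/powers → add relative errors in quadrature, weighted by exponent:
  (1·δV/V)² = (1×0.0500)² = 0.00250;  (-1·δI/I)² = (-1×0.0630)² = 0.00397
δR/R = √(0.00647) = 0.0804
R = 19.1 Ω, so δR = 0.0804 × 19.1 = 1.54 Ω.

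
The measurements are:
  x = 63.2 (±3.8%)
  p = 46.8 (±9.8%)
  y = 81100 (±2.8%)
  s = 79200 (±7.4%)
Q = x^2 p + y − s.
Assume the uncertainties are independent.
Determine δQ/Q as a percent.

Let w = x^2·p = 1.87e+05. δw/w = √((2·δx/x)² + (1·δp/p)²) = √(0.00578 + 0.00960) = 0.124, so δw = 23200.
Q = w + y − s: δQ = √(δw² + δy² + δs²) = √(5.37e+08 + 5.16e+06 + 3.43e+07) = 24000
Q = 1.89e+05, so δQ/Q = 24000/1.89e+05 = 0.127.

12.7%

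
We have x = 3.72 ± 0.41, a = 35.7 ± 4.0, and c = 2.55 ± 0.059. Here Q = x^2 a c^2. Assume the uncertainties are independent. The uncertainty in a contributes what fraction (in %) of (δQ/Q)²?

19.8%

(δQ/Q)² = (2·δx/x)² + (1·δa/a)² + (2·δc/c)²
  x term: (2×0.110)² = 0.0486
  a term: (1×0.112)² = 0.0126
  c term: (2×0.0231)² = 0.00214
Total = 0.0633. Share from a = 0.0126/0.0633 = 0.198.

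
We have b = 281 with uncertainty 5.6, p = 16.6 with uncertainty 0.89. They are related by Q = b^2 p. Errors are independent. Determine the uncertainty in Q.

87600

Q is a product of powers, so relative uncertainties combine in quadrature:
  (2·δb/b)² = (2×0.0199)² = 0.00159;  (1·δp/p)² = (1×0.0536)² = 0.00287
δQ/Q = √(0.00446) = 0.0668
Q = 1.31e+06, so δQ = 0.0668 × 1.31e+06 = 87600.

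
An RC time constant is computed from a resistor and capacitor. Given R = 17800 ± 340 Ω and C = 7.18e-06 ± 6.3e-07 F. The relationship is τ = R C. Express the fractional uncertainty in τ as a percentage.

Products/powers → add relative errors in quadrature, weighted by exponent:
  (1·δR/R)² = (1×0.0191)² = 0.000365;  (1·δC/C)² = (1×0.0877)² = 0.00770
δτ/τ = √(0.00806) = 0.0898

8.98%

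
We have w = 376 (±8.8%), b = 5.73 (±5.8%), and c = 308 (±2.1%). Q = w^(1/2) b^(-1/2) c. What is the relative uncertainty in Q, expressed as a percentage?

Q is a product of powers, so relative uncertainties combine in quadrature:
  (½·δw/w)² = (0.5×0.0880)² = 0.00194;  (−½·δb/b)² = (-0.5×0.0580)² = 0.000841;  (1·δc/c)² = (1×0.0210)² = 0.000441
δQ/Q = √(0.00322) = 0.0567

5.67%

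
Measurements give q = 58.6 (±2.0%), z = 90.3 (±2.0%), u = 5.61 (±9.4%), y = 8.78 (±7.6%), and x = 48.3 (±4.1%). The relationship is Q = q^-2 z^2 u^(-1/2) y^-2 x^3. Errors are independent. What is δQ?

For a monomial Q ∝ q^-2, z^2, u^(-1/2), y^-2, x^3, fractional errors add in quadrature:
  (-2·δq/q)² = (-2×0.0200)² = 0.00160;  (2·δz/z)² = (2×0.0200)² = 0.00160;  (−½·δu/u)² = (-0.5×0.0940)² = 0.00221;  (-2·δy/y)² = (-2×0.0760)² = 0.0231;  (3·δx/x)² = (3×0.0410)² = 0.0151
δQ/Q = √(0.0436) = 0.209
Q = 1470, so δQ = 0.209 × 1470 = 306.

306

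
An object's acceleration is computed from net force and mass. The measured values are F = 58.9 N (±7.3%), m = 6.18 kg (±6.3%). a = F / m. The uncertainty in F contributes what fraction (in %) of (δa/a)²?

57.3%

(δa/a)² = (1·δF/F)² + (-1·δm/m)²
  F term: (1×0.0730)² = 0.00533
  m term: (-1×0.0630)² = 0.00397
Total = 0.00930. Share from F = 0.00533/0.00930 = 0.573.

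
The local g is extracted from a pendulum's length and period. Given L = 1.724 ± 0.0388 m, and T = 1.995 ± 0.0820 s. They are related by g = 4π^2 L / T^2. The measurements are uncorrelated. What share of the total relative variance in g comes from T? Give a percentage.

(δg/g)² = (1·δL/L)² + (-2·δT/T)²
  L term: (1×0.0225)² = 0.000507
  T term: (-2×0.0411)² = 0.00676
Total = 0.00726. Share from T = 0.00676/0.00726 = 0.930.

93.0%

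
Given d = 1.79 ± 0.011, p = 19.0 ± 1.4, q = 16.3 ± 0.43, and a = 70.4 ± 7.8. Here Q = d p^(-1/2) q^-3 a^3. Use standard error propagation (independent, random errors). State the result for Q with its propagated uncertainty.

33.1 ± 11.4

Products/powers → add relative errors in quadrature, weighted by exponent:
  (1·δd/d)² = (1×0.00615)² = 3.78e-05;  (−½·δp/p)² = (-0.5×0.0737)² = 0.00136;  (-3·δq/q)² = (-3×0.0264)² = 0.00626;  (3·δa/a)² = (3×0.111)² = 0.110
δQ/Q = √(0.118) = 0.344
Q = 33.1, so δQ = 0.344 × 33.1 = 11.4.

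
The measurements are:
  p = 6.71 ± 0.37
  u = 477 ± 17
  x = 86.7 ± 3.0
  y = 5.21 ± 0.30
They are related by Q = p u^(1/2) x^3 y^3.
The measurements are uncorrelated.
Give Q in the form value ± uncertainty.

Products/powers → add relative errors in quadrature, weighted by exponent:
  (1·δp/p)² = (1×0.0551)² = 0.00304;  (½·δu/u)² = (0.5×0.0356)² = 0.000318;  (3·δx/x)² = (3×0.0346)² = 0.0108;  (3·δy/y)² = (3×0.0576)² = 0.0298
δQ/Q = √(0.0440) = 0.210
Q = 1.35e+10, so δQ = 0.210 × 1.35e+10 = 2.83e+09.

(1.35 ± 0.283) × 10^10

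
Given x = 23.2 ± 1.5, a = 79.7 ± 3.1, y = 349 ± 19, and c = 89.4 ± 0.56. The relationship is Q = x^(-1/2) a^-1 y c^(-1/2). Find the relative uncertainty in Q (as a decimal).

Since Q is a product/quotient, work with relative uncertainties:
  (−½·δx/x)² = (-0.5×0.0647)² = 0.00105;  (-1·δa/a)² = (-1×0.0389)² = 0.00151;  (1·δy/y)² = (1×0.0544)² = 0.00296;  (−½·δc/c)² = (-0.5×0.00626)² = 9.81e-06
δQ/Q = √(0.00553) = 0.0744

0.0744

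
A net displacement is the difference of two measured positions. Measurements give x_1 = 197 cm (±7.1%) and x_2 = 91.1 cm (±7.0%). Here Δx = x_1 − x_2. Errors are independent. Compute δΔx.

Absolute uncertainties add in quadrature for a linear combination:
  (δx_1)² = 196;  (δx_2)² = 40.7
δΔx = √(236) = 15.4 cm

15.4 cm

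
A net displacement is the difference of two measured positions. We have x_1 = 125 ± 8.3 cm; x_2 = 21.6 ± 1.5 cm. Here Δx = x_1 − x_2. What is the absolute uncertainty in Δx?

For a sum/difference, combine absolute errors in quadrature:
  (δx_1)² = 68.9;  (δx_2)² = 2.25
δΔx = √(71.1) = 8.43 cm

8.43 cm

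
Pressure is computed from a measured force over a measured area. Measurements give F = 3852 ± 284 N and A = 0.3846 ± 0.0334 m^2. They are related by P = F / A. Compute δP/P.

Each factor contributes (exponent × relative error)² to (δP/P)²:
  (1·δF/F)² = (1×0.0737)² = 0.00544;  (-1·δA/A)² = (-1×0.0868)² = 0.00754
δP/P = √(0.0130) = 0.114

0.114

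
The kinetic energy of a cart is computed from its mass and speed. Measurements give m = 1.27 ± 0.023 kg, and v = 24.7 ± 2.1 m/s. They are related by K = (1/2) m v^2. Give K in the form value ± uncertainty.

387 ± 66.2 J

Since K is a product/quotient, work with relative uncertainties:
  (1·δm/m)² = (1×0.0181)² = 0.000328;  (2·δv/v)² = (2×0.0850)² = 0.0289
δK/K = √(0.0292) = 0.171
K = 387 J, so δK = 0.171 × 387 = 66.2 J.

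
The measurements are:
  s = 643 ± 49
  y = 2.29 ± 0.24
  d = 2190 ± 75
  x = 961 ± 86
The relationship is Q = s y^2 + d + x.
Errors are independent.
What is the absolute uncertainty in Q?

Let p = s·y^2 = 3370. δp/p = √((1·δs/s)² + (2·δy/y)²) = √(0.00581 + 0.0439) = 0.223, so δp = 752.
Q = p + d + x: δQ = √(δp² + δd² + δx²) = √(5.66e+05 + 5620 + 7400) = 761

761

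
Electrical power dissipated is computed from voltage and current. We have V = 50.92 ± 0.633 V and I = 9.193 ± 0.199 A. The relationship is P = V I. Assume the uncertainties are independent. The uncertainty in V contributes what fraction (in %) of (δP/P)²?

24.8%

(δP/P)² = (1·δV/V)² + (1·δI/I)²
  V term: (1×0.0124)² = 0.000155
  I term: (1×0.0216)² = 0.000469
Total = 0.000623. Share from V = 0.000155/0.000623 = 0.248.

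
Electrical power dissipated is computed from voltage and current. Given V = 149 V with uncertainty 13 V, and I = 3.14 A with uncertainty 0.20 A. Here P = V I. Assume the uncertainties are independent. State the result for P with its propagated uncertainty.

P is a product of powers, so relative uncertainties combine in quadrature:
  (1·δV/V)² = (1×0.0872)² = 0.00761;  (1·δI/I)² = (1×0.0637)² = 0.00406
δP/P = √(0.0117) = 0.108
P = 468 W, so δP = 0.108 × 468 = 50.5 W.

468 ± 50.5 W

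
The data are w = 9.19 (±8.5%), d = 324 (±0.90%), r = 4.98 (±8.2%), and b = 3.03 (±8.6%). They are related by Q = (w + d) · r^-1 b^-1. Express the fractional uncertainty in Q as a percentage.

11.9%

Let u = w + d = 333. δu = √(δw² + δd²) = √(0.610 + 8.50) = 3.02, so δu/u = 0.00906.
Q is then a monomial in u, r, b:
δQ/Q = √((δu/u)² + (-1·δr/r)² + (-1·δb/b)²) = √(8.21e-05 + 0.00672 + 0.00740) = 0.119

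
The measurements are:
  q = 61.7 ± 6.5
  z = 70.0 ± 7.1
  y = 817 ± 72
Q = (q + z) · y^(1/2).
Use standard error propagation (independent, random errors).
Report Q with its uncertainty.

Let u = q + z = 132. δu = √(δq² + δz²) = √(42.2 + 50.4) = 9.63, so δu/u = 0.0731.
Q is then a monomial in u, y:
δQ/Q = √((δu/u)² + (½·δy/y)²) = √(0.00534 + 0.00194) = 0.0853
Q = 3760, so δQ = 0.0853 × 3760 = 321.

3760 ± 321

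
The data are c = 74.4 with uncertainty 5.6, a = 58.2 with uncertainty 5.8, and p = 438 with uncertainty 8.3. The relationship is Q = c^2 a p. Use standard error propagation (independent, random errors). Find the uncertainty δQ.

2.56e+07

Products/powers → add relative errors in quadrature, weighted by exponent:
  (2·δc/c)² = (2×0.0753)² = 0.0227;  (1·δa/a)² = (1×0.0997)² = 0.00993;  (1·δp/p)² = (1×0.0189)² = 0.000359
δQ/Q = √(0.0330) = 0.182
Q = 1.41e+08, so δQ = 0.182 × 1.41e+08 = 2.56e+07.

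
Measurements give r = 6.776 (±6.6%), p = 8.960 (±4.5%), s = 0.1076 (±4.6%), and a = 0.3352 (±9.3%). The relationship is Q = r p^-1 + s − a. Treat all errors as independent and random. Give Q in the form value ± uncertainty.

Let w = r·p^-1 = 0.7562. δw/w = √((1·δr/r)² + (-1·δp/p)²) = √(0.00436 + 0.00202) = 0.0799, so δw = 0.0604.
Q = w + s − a: δQ = √(δw² + δs² + δa²) = √(0.00365 + 2.45e-05 + 0.000972) = 0.0682
Q = 0.5286.

0.5286 ± 0.0682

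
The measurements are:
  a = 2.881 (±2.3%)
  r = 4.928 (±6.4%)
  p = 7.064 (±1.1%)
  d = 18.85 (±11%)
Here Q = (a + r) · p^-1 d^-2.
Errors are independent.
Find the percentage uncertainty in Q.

Let u = a + r = 7.809. δu = √(δa² + δr²) = √(0.00439 + 0.0995) = 0.322, so δu/u = 0.0413.
Q is then a monomial in u, p, d:
δQ/Q = √((δu/u)² + (-1·δp/p)² + (-2·δd/d)²) = √(0.00170 + 0.000121 + 0.0484) = 0.224

22.4%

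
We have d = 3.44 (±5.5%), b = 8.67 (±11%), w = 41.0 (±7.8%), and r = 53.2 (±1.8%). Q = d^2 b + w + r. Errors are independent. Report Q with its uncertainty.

197 ± 16.3

Let p = d^2·b = 103. δp/p = √((2·δd/d)² + (1·δb/b)²) = √(0.0121 + 0.0121) = 0.156, so δp = 16.0.
Q = p + w + r: δQ = √(δp² + δw² + δr²) = √(255 + 10.2 + 0.917) = 16.3
Q = 197.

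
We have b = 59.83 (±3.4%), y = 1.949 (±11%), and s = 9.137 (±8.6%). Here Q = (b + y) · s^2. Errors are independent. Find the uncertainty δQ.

903

Let u = b + y = 61.78. δu = √(δb² + δy²) = √(4.14 + 0.0460) = 2.05, so δu/u = 0.0331.
Q is then a monomial in u, s:
δQ/Q = √((δu/u)² + (2·δs/s)²) = √(0.00110 + 0.0296) = 0.175
Q = 5158, so δQ = 0.175 × 5158 = 903.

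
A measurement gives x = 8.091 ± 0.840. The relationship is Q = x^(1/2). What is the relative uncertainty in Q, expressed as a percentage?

5.19%

Q is a product of powers, so relative uncertainties combine in quadrature:
  (½·δx/x)² = (0.5×0.104)² = 0.00269
δQ/Q = √(0.00269) = 0.0519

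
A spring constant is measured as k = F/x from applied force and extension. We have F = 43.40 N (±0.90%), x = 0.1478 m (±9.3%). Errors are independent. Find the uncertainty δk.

For a monomial k ∝ F, x^-1, fractional errors add in quadrature:
  (1·δF/F)² = (1×0.00900)² = 8.1e-05;  (-1·δx/x)² = (-1×0.0930)² = 0.00865
δk/k = √(0.00873) = 0.0934
k = 293.6 N/m, so δk = 0.0934 × 293.6 = 27.4 N/m.

27.4 N/m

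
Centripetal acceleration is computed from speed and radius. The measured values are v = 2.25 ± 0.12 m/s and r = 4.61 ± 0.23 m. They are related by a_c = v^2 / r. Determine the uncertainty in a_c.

0.129 m/s^2

Since a_c is a product/quotient, work with relative uncertainties:
  (2·δv/v)² = (2×0.0533)² = 0.0114;  (-1·δr/r)² = (-1×0.0499)² = 0.00249
δa_c/a_c = √(0.0139) = 0.118
a_c = 1.10 m/s^2, so δa_c = 0.118 × 1.10 = 0.129 m/s^2.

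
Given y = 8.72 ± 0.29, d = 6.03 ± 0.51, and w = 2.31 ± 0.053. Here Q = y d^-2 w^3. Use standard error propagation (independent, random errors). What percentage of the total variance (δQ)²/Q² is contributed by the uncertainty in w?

13.7%

(δQ/Q)² = (1·δy/y)² + (-2·δd/d)² + (3·δw/w)²
  y term: (1×0.0333)² = 0.00111
  d term: (-2×0.0846)² = 0.0286
  w term: (3×0.0229)² = 0.00474
Total = 0.0345. Share from w = 0.00474/0.0345 = 0.137.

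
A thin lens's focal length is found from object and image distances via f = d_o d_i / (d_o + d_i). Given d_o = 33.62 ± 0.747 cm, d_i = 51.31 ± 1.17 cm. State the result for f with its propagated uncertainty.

20.31 ± 0.329 cm

∂f/∂d_o = (d_i/(d_o+d_i))² = 0.365;  ∂f/∂d_i = (d_o/(d_o+d_i))² = 0.157
δf = √((∂f/∂d_o · δd_o)² + (∂f/∂d_i · δd_i)²) = √(0.0743 + 0.0336) = 0.329 cm
f = 20.31 cm.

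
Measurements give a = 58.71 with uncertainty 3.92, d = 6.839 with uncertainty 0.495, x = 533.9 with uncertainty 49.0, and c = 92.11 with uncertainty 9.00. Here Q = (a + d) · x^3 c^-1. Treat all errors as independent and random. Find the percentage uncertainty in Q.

Let u = a + d = 65.55. δu = √(δa² + δd²) = √(15.4 + 0.245) = 3.95, so δu/u = 0.0603.
Q is then a monomial in u, x, c:
δQ/Q = √((δu/u)² + (3·δx/x)² + (-1·δc/c)²) = √(0.00363 + 0.0758 + 0.00955) = 0.298

29.8%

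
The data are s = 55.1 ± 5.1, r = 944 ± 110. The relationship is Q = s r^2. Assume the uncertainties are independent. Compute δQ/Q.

Q is a product of powers, so relative uncertainties combine in quadrature:
  (1·δs/s)² = (1×0.0926)² = 0.00857;  (2·δr/r)² = (2×0.117)² = 0.0543
δQ/Q = √(0.0629) = 0.251

0.251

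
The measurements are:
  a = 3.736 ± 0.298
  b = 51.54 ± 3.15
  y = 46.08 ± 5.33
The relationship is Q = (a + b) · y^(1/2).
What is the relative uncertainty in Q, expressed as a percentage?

Let u = a + b = 55.28. δu = √(δa² + δb²) = √(0.0888 + 9.92) = 3.16, so δu/u = 0.0572.
Q is then a monomial in u, y:
δQ/Q = √((δu/u)² + (½·δy/y)²) = √(0.00328 + 0.00334) = 0.0814

8.14%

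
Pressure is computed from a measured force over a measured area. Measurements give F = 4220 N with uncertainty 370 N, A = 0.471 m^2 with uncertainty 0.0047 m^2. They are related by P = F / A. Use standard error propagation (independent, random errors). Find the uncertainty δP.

Products/powers → add relative errors in quadrature, weighted by exponent:
  (1·δF/F)² = (1×0.0877)² = 0.00769;  (-1·δA/A)² = (-1×0.00998)² = 9.96e-05
δP/P = √(0.00779) = 0.0882
P = 8960 Pa, so δP = 0.0882 × 8960 = 791 Pa.

791 Pa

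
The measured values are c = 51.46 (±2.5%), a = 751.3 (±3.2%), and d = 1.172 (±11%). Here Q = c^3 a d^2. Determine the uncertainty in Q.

3.3e+07

For a monomial Q ∝ c^3, a, d^2, fractional errors add in quadrature:
  (3·δc/c)² = (3×0.0250)² = 0.00563;  (1·δa/a)² = (1×0.0320)² = 0.00102;  (2·δd/d)² = (2×0.110)² = 0.0484
δQ/Q = √(0.0550) = 0.235
Q = 1.406e+08, so δQ = 0.235 × 1.406e+08 = 3.3e+07.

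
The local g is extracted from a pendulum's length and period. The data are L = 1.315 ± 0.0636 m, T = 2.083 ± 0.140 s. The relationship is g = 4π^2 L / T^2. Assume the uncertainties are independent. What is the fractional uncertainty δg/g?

0.143

Since g is a product/quotient, work with relative uncertainties:
  (1·δL/L)² = (1×0.0484)² = 0.00234;  (-2·δT/T)² = (-2×0.0672)² = 0.0181
δg/g = √(0.0204) = 0.143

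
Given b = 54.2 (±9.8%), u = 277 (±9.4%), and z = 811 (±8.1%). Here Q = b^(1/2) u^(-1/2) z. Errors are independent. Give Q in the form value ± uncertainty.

359 ± 37.9

Since Q is a product/quotient, work with relative uncertainties:
  (½·δb/b)² = (0.5×0.0980)² = 0.00240;  (−½·δu/u)² = (-0.5×0.0940)² = 0.00221;  (1·δz/z)² = (1×0.0810)² = 0.00656
δQ/Q = √(0.0112) = 0.106
Q = 359, so δQ = 0.106 × 359 = 37.9.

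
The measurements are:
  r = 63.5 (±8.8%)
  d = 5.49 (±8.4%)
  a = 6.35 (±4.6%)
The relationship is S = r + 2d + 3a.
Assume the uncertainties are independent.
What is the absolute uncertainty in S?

5.73

Each term contributes (cᵢ δxᵢ)² to (δS)²:
  (δr)² = 31.2;  (2·δd)² = 0.851;  (3·δa)² = 0.768
δS = √(32.8) = 5.73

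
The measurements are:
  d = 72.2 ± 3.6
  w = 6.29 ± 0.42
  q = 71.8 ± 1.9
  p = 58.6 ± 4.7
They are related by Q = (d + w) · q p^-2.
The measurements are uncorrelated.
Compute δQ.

Let u = d + w = 78.5. δu = √(δd² + δw²) = √(13.0 + 0.176) = 3.62, so δu/u = 0.0462.
Q is then a monomial in u, q, p:
δQ/Q = √((δu/u)² + (1·δq/q)² + (-2·δp/p)²) = √(0.00213 + 0.000700 + 0.0257) = 0.169
Q = 1.64, so δQ = 0.169 × 1.64 = 0.277.

0.277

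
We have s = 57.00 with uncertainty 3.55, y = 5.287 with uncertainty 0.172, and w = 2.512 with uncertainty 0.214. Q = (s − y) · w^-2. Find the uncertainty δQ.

1.51

Let u = s − y = 51.71. δu = √(δs² + δy²) = √(12.6 + 0.0296) = 3.55, so δu/u = 0.0687.
Q is then a monomial in u, w:
δQ/Q = √((δu/u)² + (-2·δw/w)²) = √(0.00472 + 0.0290) = 0.184
Q = 8.195, so δQ = 0.184 × 8.195 = 1.51.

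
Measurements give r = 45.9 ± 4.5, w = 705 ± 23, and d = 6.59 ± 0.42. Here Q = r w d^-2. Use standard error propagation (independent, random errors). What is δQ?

Relative error in a monomial: (δQ/Q)² = Σ (nᵢ · δxᵢ/xᵢ)².
  (1·δr/r)² = (1×0.0980)² = 0.00961;  (1·δw/w)² = (1×0.0326)² = 0.00106;  (-2·δd/d)² = (-2×0.0637)² = 0.0162
δQ/Q = √(0.0269) = 0.164
Q = 745, so δQ = 0.164 × 745 = 122.

122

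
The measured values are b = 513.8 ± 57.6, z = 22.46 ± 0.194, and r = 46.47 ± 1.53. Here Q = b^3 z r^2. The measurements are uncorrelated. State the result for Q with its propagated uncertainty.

(6.579 ± 2.26) × 10^12

Since Q is a product/quotient, work with relative uncertainties:
  (3·δb/b)² = (3×0.112)² = 0.113;  (1·δz/z)² = (1×0.00864)² = 7.46e-05;  (2·δr/r)² = (2×0.0329)² = 0.00434
δQ/Q = √(0.118) = 0.343
Q = 6.579e+12, so δQ = 0.343 × 6.579e+12 = 2.26e+12.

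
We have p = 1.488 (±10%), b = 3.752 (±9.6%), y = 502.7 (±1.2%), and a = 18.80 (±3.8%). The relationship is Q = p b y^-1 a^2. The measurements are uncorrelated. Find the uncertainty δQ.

0.622

Each factor contributes (exponent × relative error)² to (δQ/Q)²:
  (1·δp/p)² = (1×0.100)² = 0.0100;  (1·δb/b)² = (1×0.0960)² = 0.00922;  (-1·δy/y)² = (-1×0.0120)² = 0.000144;  (2·δa/a)² = (2×0.0380)² = 0.00578
δQ/Q = √(0.0251) = 0.159
Q = 3.925, so δQ = 0.159 × 3.925 = 0.622.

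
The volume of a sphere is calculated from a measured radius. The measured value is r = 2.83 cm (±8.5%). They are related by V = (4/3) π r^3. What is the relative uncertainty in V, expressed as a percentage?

25.5%

Each factor contributes (exponent × relative error)² to (δV/V)²:
  (3·δr/r)² = (3×0.0850)² = 0.0650
δV/V = √(0.0650) = 0.255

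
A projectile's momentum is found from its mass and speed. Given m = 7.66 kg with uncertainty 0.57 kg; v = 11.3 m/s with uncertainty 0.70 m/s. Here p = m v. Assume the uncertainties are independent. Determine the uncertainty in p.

8.38 kg·m/s

Each factor contributes (exponent × relative error)² to (δp/p)²:
  (1·δm/m)² = (1×0.0744)² = 0.00554;  (1·δv/v)² = (1×0.0619)² = 0.00384
δp/p = √(0.00937) = 0.0968
p = 86.6 kg·m/s, so δp = 0.0968 × 86.6 = 8.38 kg·m/s.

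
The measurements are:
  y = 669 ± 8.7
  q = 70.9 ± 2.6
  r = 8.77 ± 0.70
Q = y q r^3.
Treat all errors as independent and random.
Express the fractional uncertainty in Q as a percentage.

24.3%

Products/powers → add relative errors in quadrature, weighted by exponent:
  (1·δy/y)² = (1×0.0130)² = 0.000169;  (1·δq/q)² = (1×0.0367)² = 0.00134;  (3·δr/r)² = (3×0.0798)² = 0.0573
δQ/Q = √(0.0589) = 0.243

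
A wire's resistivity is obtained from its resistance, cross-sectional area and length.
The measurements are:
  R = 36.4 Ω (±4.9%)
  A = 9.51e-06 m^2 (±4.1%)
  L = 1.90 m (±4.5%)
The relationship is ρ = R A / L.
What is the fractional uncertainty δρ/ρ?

0.0781

For a monomial ρ ∝ R, A, L^-1, fractional errors add in quadrature:
  (1·δR/R)² = (1×0.0490)² = 0.00240;  (1·δA/A)² = (1×0.0410)² = 0.00168;  (-1·δL/L)² = (-1×0.0450)² = 0.00202
δρ/ρ = √(0.00611) = 0.0781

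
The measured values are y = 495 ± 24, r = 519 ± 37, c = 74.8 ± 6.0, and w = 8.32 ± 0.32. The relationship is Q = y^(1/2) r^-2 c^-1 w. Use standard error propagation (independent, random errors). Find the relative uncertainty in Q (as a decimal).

0.170

Products/powers → add relative errors in quadrature, weighted by exponent:
  (½·δy/y)² = (0.5×0.0485)² = 0.000588;  (-2·δr/r)² = (-2×0.0713)² = 0.0203;  (-1·δc/c)² = (-1×0.0802)² = 0.00643;  (1·δw/w)² = (1×0.0385)² = 0.00148
δQ/Q = √(0.0288) = 0.170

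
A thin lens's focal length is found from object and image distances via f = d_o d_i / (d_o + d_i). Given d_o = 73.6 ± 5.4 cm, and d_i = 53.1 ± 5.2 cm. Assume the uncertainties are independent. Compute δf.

1.99 cm

∂f/∂d_o = (d_i/(d_o+d_i))² = 0.176;  ∂f/∂d_i = (d_o/(d_o+d_i))² = 0.337
δf = √((∂f/∂d_o · δd_o)² + (∂f/∂d_i · δd_i)²) = √(0.900 + 3.08) = 1.99 cm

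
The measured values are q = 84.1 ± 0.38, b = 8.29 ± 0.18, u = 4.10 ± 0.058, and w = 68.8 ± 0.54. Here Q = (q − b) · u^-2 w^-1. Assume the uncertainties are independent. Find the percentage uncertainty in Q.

Let h = q − b = 75.8. δh = √(δq² + δb²) = √(0.144 + 0.0324) = 0.420, so δh/h = 0.00555.
Q is then a monomial in h, u, w:
δQ/Q = √((δh/h)² + (-2·δu/u)² + (-1·δw/w)²) = √(3.08e-05 + 0.000800 + 6.16e-05) = 0.0299

2.99%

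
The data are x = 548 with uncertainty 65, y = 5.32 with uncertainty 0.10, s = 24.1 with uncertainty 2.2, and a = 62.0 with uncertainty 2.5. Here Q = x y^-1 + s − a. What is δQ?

12.8

Let p = x·y^-1 = 103. δp/p = √((1·δx/x)² + (-1·δy/y)²) = √(0.0141 + 0.000353) = 0.120, so δp = 12.4.
Q = p + s − a: δQ = √(δp² + δs² + δa²) = √(153 + 4.84 + 6.25) = 12.8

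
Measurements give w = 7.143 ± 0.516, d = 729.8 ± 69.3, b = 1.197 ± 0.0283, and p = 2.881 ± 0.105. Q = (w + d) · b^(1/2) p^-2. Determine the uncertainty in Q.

11.6

Let u = w + d = 736.9. δu = √(δw² + δd²) = √(0.266 + 4800) = 69.3, so δu/u = 0.0940.
Q is then a monomial in u, b, p:
δQ/Q = √((δu/u)² + (½·δb/b)² + (-2·δp/p)²) = √(0.00884 + 0.000140 + 0.00531) = 0.120
Q = 97.14, so δQ = 0.120 × 97.14 = 11.6.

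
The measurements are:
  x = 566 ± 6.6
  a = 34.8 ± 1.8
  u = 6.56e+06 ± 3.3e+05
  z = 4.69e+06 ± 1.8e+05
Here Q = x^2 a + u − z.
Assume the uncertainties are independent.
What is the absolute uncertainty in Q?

Let p = x^2·a = 1.11e+07. δp/p = √((2·δx/x)² + (1·δa/a)²) = √(0.000544 + 0.00268) = 0.0567, so δp = 6.33e+05.
Q = p + u − z: δQ = √(δp² + δu² + δz²) = √(4e+11 + 1.09e+11 + 3.24e+10) = 7.36e+05

7.36e+05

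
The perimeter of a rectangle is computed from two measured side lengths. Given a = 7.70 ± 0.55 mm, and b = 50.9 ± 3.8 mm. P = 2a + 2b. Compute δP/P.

0.0655

P is a linear combination, so absolute uncertainties add in quadrature:
  (2·δa)² = 1.21;  (2·δb)² = 57.8
δP = √(59.0) = 7.68 mm
P = 117 mm, so δP/P = 7.68/117 = 0.0655.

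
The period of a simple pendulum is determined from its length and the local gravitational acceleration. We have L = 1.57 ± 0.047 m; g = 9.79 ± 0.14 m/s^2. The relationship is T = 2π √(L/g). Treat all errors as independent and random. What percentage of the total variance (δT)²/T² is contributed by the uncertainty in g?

(δT/T)² = (½·δL/L)² + (−½·δg/g)²
  L term: (0.5×0.0299)² = 0.000224
  g term: (-0.5×0.0143)² = 5.11e-05
Total = 0.000275. Share from g = 5.11e-05/0.000275 = 0.186.

18.6%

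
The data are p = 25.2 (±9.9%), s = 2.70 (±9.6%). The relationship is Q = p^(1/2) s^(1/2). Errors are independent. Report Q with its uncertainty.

Relative error in a monomial: (δQ/Q)² = Σ (nᵢ · δxᵢ/xᵢ)².
  (½·δp/p)² = (0.5×0.0990)² = 0.00245;  (½·δs/s)² = (0.5×0.0960)² = 0.00230
δQ/Q = √(0.00475) = 0.0690
Q = 8.25, so δQ = 0.0690 × 8.25 = 0.569.

8.25 ± 0.569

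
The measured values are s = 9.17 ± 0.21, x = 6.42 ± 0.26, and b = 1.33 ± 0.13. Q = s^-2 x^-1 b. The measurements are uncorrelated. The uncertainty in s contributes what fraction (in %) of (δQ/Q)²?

15.8%

(δQ/Q)² = (-2·δs/s)² + (-1·δx/x)² + (1·δb/b)²
  s term: (-2×0.0229)² = 0.00210
  x term: (-1×0.0405)² = 0.00164
  b term: (1×0.0977)² = 0.00955
Total = 0.0133. Share from s = 0.00210/0.0133 = 0.158.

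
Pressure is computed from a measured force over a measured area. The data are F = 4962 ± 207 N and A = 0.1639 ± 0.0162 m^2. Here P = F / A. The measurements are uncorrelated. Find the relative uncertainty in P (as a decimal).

Each factor contributes (exponent × relative error)² to (δP/P)²:
  (1·δF/F)² = (1×0.0417)² = 0.00174;  (-1·δA/A)² = (-1×0.0988)² = 0.00977
δP/P = √(0.0115) = 0.107

0.107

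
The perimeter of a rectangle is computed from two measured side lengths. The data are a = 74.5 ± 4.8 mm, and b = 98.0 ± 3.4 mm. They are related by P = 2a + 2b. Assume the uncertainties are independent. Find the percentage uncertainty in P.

3.41%

Sums and differences: (δP)² = Σ (cᵢ δxᵢ)².
  (2·δa)² = 92.2;  (2·δb)² = 46.2
δP = √(138) = 11.8 mm
P = 345 mm, so δP/P = 11.8/345 = 0.0341.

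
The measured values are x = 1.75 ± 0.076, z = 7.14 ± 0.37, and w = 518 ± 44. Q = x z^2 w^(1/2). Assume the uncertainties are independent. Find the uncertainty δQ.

244

Each factor contributes (exponent × relative error)² to (δQ/Q)²:
  (1·δx/x)² = (1×0.0434)² = 0.00189;  (2·δz/z)² = (2×0.0518)² = 0.0107;  (½·δw/w)² = (0.5×0.0849)² = 0.00180
δQ/Q = √(0.0144) = 0.120
Q = 2030, so δQ = 0.120 × 2030 = 244.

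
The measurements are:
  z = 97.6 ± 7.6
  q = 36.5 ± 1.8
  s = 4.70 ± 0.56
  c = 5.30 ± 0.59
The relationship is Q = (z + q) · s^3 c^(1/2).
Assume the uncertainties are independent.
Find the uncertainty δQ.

Let u = z + q = 134. δu = √(δz² + δq²) = √(57.8 + 3.24) = 7.81, so δu/u = 0.0582.
Q is then a monomial in u, s, c:
δQ/Q = √((δu/u)² + (3·δs/s)² + (½·δc/c)²) = √(0.00339 + 0.128 + 0.00310) = 0.366
Q = 32100, so δQ = 0.366 × 32100 = 11700.

11700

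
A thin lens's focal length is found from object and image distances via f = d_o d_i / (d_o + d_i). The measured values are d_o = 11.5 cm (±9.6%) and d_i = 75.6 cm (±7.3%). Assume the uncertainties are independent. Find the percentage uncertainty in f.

∂f/∂d_o = (d_i/(d_o+d_i))² = 0.753;  ∂f/∂d_i = (d_o/(d_o+d_i))² = 0.0174
δf = √((∂f/∂d_o · δd_o)² + (∂f/∂d_i · δd_i)²) = √(0.692 + 0.00926) = 0.837 cm
f = 9.98 cm, so δf/f = 0.837/9.98 = 0.0839.

8.39%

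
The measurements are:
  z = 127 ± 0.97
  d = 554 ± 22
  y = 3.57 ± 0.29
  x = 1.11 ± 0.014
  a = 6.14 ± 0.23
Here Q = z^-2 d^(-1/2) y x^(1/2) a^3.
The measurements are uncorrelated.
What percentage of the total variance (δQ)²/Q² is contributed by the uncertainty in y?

33.2%

(δQ/Q)² = (-2·δz/z)² + (−½·δd/d)² + (1·δy/y)² + (½·δx/x)² + (3·δa/a)²
  z term: (-2×0.00764)² = 0.000233
  d term: (-0.5×0.0397)² = 0.000394
  y term: (1×0.0812)² = 0.00660
  x term: (0.5×0.0126)² = 3.98e-05
  a term: (3×0.0375)² = 0.0126
Total = 0.0199. Share from y = 0.00660/0.0199 = 0.332.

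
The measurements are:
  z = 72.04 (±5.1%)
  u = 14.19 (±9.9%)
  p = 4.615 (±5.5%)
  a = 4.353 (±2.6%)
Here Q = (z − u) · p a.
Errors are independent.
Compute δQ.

Let w = z − u = 57.85. δw = √(δz² + δu²) = √(13.5 + 1.97) = 3.93, so δw/w = 0.0680.
Q is then a monomial in w, p, a:
δQ/Q = √((δw/w)² + (1·δp/p)² + (1·δa/a)²) = √(0.00462 + 0.00302 + 0.000676) = 0.0912
Q = 1162, so δQ = 0.0912 × 1162 = 106.

106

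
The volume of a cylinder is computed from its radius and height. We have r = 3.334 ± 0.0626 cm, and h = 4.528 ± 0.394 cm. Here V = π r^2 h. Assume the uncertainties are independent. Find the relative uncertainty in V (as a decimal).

0.0948

V is a product of powers, so relative uncertainties combine in quadrature:
  (2·δr/r)² = (2×0.0188)² = 0.00141;  (1·δh/h)² = (1×0.0870)² = 0.00757
δV/V = √(0.00898) = 0.0948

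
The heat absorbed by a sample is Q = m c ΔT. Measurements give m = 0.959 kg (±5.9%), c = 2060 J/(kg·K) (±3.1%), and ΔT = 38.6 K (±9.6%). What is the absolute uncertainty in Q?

8910 J

Q is a product of powers, so relative uncertainties combine in quadrature:
  (1·δm/m)² = (1×0.0590)² = 0.00348;  (1·δc/c)² = (1×0.0310)² = 0.000961;  (1·δΔT/ΔT)² = (1×0.0960)² = 0.00922
δQ/Q = √(0.0137) = 0.117
Q = 76300 J, so δQ = 0.117 × 76300 = 8910 J.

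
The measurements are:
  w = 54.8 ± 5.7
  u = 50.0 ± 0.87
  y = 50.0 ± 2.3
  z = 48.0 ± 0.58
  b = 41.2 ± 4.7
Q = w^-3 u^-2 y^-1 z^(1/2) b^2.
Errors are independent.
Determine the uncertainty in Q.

2.23e-07

Relative error in a monomial: (δQ/Q)² = Σ (nᵢ · δxᵢ/xᵢ)².
  (-3·δw/w)² = (-3×0.104)² = 0.0974;  (-2·δu/u)² = (-2×0.0174)² = 0.00121;  (-1·δy/y)² = (-1×0.0460)² = 0.00212;  (½·δz/z)² = (0.5×0.0121)² = 3.65e-05;  (2·δb/b)² = (2×0.114)² = 0.0521
δQ/Q = √(0.153) = 0.391
Q = 5.72e-07, so δQ = 0.391 × 5.72e-07 = 2.23e-07.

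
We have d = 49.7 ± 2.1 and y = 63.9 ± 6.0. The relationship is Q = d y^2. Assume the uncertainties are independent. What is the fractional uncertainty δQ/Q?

Relative error in a monomial: (δQ/Q)² = Σ (nᵢ · δxᵢ/xᵢ)².
  (1·δd/d)² = (1×0.0423)² = 0.00179;  (2·δy/y)² = (2×0.0939)² = 0.0353
δQ/Q = √(0.0371) = 0.192

0.192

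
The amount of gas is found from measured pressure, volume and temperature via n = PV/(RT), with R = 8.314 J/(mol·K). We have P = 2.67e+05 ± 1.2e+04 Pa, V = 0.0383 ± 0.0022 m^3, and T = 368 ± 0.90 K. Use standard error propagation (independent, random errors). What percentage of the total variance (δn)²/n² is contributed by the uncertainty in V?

62.0%

(δn/n)² = (1·δP/P)² + (1·δV/V)² + (-1·δT/T)²
  P term: (1×0.0449)² = 0.00202
  V term: (1×0.0574)² = 0.00330
  T term: (-1×0.00245)² = 5.98e-06
Total = 0.00533. Share from V = 0.00330/0.00533 = 0.620.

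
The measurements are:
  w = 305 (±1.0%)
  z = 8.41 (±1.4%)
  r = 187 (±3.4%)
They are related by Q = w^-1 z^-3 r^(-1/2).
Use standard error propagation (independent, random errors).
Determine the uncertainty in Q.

1.87e-08

Since Q is a product/quotient, work with relative uncertainties:
  (-1·δw/w)² = (-1×0.0100)² = 0.000100;  (-3·δz/z)² = (-3×0.0140)² = 0.00176;  (−½·δr/r)² = (-0.5×0.0340)² = 0.000289
δQ/Q = √(0.00215) = 0.0464
Q = 4.03e-07, so δQ = 0.0464 × 4.03e-07 = 1.87e-08.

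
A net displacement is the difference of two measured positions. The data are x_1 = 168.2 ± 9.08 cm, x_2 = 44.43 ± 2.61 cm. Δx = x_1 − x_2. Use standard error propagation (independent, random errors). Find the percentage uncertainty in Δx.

7.63%

For a sum/difference, combine absolute errors in quadrature:
  (δx_1)² = 82.4;  (δx_2)² = 6.81
δΔx = √(89.3) = 9.45 cm
Δx = 123.8 cm, so δΔx/Δx = 9.45/123.8 = 0.0763.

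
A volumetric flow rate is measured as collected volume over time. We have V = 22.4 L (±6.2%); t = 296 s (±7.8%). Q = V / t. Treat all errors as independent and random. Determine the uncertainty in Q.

Each factor contributes (exponent × relative error)² to (δQ/Q)²:
  (1·δV/V)² = (1×0.0620)² = 0.00384;  (-1·δt/t)² = (-1×0.0780)² = 0.00608
δQ/Q = √(0.00993) = 0.0996
Q = 0.0757 L/s, so δQ = 0.0996 × 0.0757 = 0.00754 L/s.

0.00754 L/s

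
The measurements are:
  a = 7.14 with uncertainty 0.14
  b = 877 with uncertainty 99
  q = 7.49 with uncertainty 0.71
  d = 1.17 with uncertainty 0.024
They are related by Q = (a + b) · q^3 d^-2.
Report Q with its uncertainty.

Let u = a + b = 884. δu = √(δa² + δb²) = √(0.0196 + 9800) = 99.0, so δu/u = 0.112.
Q is then a monomial in u, q, d:
δQ/Q = √((δu/u)² + (3·δq/q)² + (-2·δd/d)²) = √(0.0125 + 0.0809 + 0.00168) = 0.308
Q = 2.71e+05, so δQ = 0.308 × 2.71e+05 = 83700.

(2.71 ± 0.837) × 10^5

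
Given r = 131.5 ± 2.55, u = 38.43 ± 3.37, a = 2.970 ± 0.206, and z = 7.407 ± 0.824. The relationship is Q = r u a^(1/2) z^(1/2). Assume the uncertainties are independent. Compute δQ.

Each factor contributes (exponent × relative error)² to (δQ/Q)²:
  (1·δr/r)² = (1×0.0194)² = 0.000376;  (1·δu/u)² = (1×0.0877)² = 0.00769;  (½·δa/a)² = (0.5×0.0694)² = 0.00120;  (½·δz/z)² = (0.5×0.111)² = 0.00309
δQ/Q = √(0.0124) = 0.111
Q = 23700, so δQ = 0.111 × 23700 = 2640.

2640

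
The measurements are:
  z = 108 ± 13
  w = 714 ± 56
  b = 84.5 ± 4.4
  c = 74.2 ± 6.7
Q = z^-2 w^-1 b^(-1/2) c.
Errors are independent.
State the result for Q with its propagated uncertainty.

For a monomial Q ∝ z^-2, w^-1, b^(-1/2), c, fractional errors add in quadrature:
  (-2·δz/z)² = (-2×0.120)² = 0.0580;  (-1·δw/w)² = (-1×0.0784)² = 0.00615;  (−½·δb/b)² = (-0.5×0.0521)² = 0.000678;  (1·δc/c)² = (1×0.0903)² = 0.00815
δQ/Q = √(0.0729) = 0.270
Q = 9.69e-07, so δQ = 0.270 × 9.69e-07 = 2.62e-07.

(9.69 ± 2.62) × 10^-7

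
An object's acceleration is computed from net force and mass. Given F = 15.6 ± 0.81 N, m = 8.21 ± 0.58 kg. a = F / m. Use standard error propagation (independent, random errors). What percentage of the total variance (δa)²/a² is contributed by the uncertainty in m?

(δa/a)² = (1·δF/F)² + (-1·δm/m)²
  F term: (1×0.0519)² = 0.00270
  m term: (-1×0.0706)² = 0.00499
Total = 0.00769. Share from m = 0.00499/0.00769 = 0.649.

64.9%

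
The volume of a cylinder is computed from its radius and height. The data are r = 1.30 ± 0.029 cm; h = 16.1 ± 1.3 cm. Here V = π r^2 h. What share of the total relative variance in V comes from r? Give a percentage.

23.4%

(δV/V)² = (2·δr/r)² + (1·δh/h)²
  r term: (2×0.0223)² = 0.00199
  h term: (1×0.0807)² = 0.00652
Total = 0.00851. Share from r = 0.00199/0.00851 = 0.234.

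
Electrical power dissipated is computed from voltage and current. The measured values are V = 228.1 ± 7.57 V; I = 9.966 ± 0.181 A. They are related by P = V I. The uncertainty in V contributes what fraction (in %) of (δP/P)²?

(δP/P)² = (1·δV/V)² + (1·δI/I)²
  V term: (1×0.0332)² = 0.00110
  I term: (1×0.0182)² = 0.000330
Total = 0.00143. Share from V = 0.00110/0.00143 = 0.770.

77.0%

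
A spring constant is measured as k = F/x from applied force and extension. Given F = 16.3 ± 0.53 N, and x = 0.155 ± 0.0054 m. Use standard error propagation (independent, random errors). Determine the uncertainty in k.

For a monomial k ∝ F, x^-1, fractional errors add in quadrature:
  (1·δF/F)² = (1×0.0325)² = 0.00106;  (-1·δx/x)² = (-1×0.0348)² = 0.00121
δk/k = √(0.00227) = 0.0477
k = 105 N/m, so δk = 0.0477 × 105 = 5.01 N/m.

5.01 N/m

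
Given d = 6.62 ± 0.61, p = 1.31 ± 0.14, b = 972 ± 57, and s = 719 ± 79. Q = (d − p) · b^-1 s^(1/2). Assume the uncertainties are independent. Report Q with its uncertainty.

0.146 ± 0.0209

Let u = d − p = 5.31. δu = √(δd² + δp²) = √(0.372 + 0.0196) = 0.626, so δu/u = 0.118.
Q is then a monomial in u, b, s:
δQ/Q = √((δu/u)² + (-1·δb/b)² + (½·δs/s)²) = √(0.0139 + 0.00344 + 0.00302) = 0.143
Q = 0.146, so δQ = 0.143 × 0.146 = 0.0209.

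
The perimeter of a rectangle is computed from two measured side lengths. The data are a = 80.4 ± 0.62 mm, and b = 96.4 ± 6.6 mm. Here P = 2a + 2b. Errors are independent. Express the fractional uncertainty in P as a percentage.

Sums and differences: (δP)² = Σ (cᵢ δxᵢ)².
  (2·δa)² = 1.54;  (2·δb)² = 174
δP = √(176) = 13.3 mm
P = 354 mm, so δP/P = 13.3/354 = 0.0375.

3.75%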